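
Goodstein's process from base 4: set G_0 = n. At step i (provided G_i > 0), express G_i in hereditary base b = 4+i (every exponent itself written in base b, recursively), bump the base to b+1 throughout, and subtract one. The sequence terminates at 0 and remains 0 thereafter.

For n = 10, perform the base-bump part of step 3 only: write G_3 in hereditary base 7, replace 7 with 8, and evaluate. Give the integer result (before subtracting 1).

[0] 10 ≡ 2·4 + 2 (base 4). Lift 5: 12. −1: 11.
[1] 11 ≡ 2·5 + 1 (base 5). Lift 6: 13. −1: 12.
[2] 12 ≡ 2·6 (base 6). Lift 7: 14. −1: 13.
[3] 13 ≡ 7 + 6 (base 7). Lift 8: 14. −1: 13.

14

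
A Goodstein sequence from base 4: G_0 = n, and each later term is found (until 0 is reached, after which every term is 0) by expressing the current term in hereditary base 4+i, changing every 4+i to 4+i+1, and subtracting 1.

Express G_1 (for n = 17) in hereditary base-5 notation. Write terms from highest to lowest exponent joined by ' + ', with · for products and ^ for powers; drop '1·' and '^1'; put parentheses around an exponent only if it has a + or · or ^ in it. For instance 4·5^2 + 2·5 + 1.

step 0: 17 = 4^2 + 1; sub 5 for 4: 5^2 + 1; = 26; G_1 = 26−1 = 25
step 1: 25 = 5^2; sub 6 for 5: 6^2; = 36; G_2 = 36−1 = 35

5^2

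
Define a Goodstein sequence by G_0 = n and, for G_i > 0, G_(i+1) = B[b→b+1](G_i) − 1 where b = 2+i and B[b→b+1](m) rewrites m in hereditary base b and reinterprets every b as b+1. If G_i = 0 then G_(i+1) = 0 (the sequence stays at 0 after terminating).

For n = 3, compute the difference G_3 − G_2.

-1

(0) 3|_2 = 2 + 1 ↦ 3 + 1|_3 = 4 ⇒ 3
(1) 3|_3 = 3 ↦ 4|_4 = 4 ⇒ 3
(2) 3|_4 = 3 ↦ 3|_5 = 3 ⇒ 2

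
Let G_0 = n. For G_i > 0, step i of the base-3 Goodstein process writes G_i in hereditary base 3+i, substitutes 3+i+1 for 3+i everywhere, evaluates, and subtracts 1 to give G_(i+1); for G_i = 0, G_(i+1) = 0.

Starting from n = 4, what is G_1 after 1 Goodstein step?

step 0: 4 = 3 + 1; sub 4 for 3: 4 + 1; = 5; G_1 = 5−1 = 4
step 1: 4 = 4; sub 5 for 4: 5; = 5; G_2 = 5−1 = 4

4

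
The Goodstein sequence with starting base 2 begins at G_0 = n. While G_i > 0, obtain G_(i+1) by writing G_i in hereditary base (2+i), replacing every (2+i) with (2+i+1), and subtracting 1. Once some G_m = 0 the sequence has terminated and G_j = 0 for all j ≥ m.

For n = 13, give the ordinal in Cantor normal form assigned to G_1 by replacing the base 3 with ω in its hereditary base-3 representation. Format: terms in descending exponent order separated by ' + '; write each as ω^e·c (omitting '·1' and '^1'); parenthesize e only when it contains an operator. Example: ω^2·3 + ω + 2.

ω^(ω + 1) + ω^ω

[0] 13 ≡ 2^(2 + 1) + 2^2 + 1 (base 2). Lift 3: 109. −1: 108.
[1] 108 ≡ 3^(3 + 1) + 3^3 (base 3). Lift 4: 1280. −1: 1279.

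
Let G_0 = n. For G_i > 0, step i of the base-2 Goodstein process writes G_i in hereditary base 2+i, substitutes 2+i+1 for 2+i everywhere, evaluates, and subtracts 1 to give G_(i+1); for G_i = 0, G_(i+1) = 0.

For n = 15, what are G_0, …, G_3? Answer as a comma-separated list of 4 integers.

base 2: 15 = 2^(2 + 1) + 2^2 + 2 + 1; at 3: 3^(3 + 1) + 3^3 + 3 + 1 = 112; next = 111
base 3: 111 = 3^(3 + 1) + 3^3 + 3; at 4: 4^(4 + 1) + 4^4 + 4 = 1284; next = 1283
base 4: 1283 = 4^(4 + 1) + 4^4 + 3; at 5: 5^(5 + 1) + 5^5 + 3 = 18753; next = 18752

15, 111, 1283, 18752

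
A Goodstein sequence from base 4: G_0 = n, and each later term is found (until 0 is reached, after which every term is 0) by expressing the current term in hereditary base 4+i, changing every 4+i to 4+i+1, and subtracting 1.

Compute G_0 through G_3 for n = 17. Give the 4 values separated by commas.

17, 25, 35, 39

17 —HB4→ 4^2 + 1 —bump→ 5^2 + 1 = 26 —(−1)→ 25
25 —HB5→ 5^2 —bump→ 6^2 = 36 —(−1)→ 35
35 —HB6→ 5·6 + 5 —bump→ 5·7 + 5 = 40 —(−1)→ 39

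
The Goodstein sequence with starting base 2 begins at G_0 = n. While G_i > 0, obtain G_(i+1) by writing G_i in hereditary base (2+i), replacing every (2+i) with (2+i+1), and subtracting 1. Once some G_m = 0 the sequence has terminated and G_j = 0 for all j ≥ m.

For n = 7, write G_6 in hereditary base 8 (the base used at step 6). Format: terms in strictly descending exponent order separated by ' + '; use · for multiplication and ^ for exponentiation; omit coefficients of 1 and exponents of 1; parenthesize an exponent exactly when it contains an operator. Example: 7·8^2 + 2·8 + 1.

G_0=7  [base 2] 2^2 + 2 + 1  →[2↦3]→  3^3 + 3 + 1 = 31  −1 ⇒ G_1=30
G_1=30  [base 3] 3^3 + 3  →[3↦4]→  4^4 + 4 = 260  −1 ⇒ G_2=259
G_2=259  [base 4] 4^4 + 3  →[4↦5]→  5^5 + 3 = 3128  −1 ⇒ G_3=3127
G_3=3127  [base 5] 5^5 + 2  →[5↦6]→  6^6 + 2 = 46658  −1 ⇒ G_4=46657
G_4=46657  [base 6] 6^6 + 1  →[6↦7]→  7^7 + 1 = 823544  −1 ⇒ G_5=823543
G_5=823543  [base 7] 7^7  →[7↦8]→  8^8 = 16777216  −1 ⇒ G_6=16777215

7·8^7 + 7·8^6 + 7·8^5 + 7·8^4 + 7·8^3 + 7·8^2 + 7·8 + 7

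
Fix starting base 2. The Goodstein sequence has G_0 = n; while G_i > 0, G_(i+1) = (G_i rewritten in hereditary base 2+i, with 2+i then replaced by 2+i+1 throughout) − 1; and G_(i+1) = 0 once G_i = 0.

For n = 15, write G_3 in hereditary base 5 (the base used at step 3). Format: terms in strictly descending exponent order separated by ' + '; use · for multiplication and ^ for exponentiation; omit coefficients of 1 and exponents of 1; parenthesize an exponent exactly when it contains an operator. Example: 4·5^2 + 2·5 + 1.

(0) 15|_2 = 2^(2 + 1) + 2^2 + 2 + 1 ↦ 3^(3 + 1) + 3^3 + 3 + 1|_3 = 112 ⇒ 111
(1) 111|_3 = 3^(3 + 1) + 3^3 + 3 ↦ 4^(4 + 1) + 4^4 + 4|_4 = 1284 ⇒ 1283
(2) 1283|_4 = 4^(4 + 1) + 4^4 + 3 ↦ 5^(5 + 1) + 5^5 + 3|_5 = 18753 ⇒ 18752

5^(5 + 1) + 5^5 + 2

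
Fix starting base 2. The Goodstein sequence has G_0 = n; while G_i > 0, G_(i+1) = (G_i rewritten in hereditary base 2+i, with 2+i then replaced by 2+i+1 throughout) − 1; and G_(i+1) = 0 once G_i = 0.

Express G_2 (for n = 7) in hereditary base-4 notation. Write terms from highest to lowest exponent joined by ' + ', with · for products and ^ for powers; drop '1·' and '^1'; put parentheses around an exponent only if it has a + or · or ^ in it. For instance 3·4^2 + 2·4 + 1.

4^4 + 3

G_0=7  [base 2] 2^2 + 2 + 1  →[2↦3]→  3^3 + 3 + 1 = 31  −1 ⇒ G_1=30
G_1=30  [base 3] 3^3 + 3  →[3↦4]→  4^4 + 4 = 260  −1 ⇒ G_2=259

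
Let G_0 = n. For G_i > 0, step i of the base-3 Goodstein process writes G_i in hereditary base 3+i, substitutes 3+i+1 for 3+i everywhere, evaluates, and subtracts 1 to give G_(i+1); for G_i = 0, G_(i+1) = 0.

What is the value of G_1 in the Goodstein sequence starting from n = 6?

7

base 3: 6 = 2·3; at 4: 2·4 = 8; next = 7
base 4: 7 = 4 + 3; at 5: 5 + 3 = 8; next = 7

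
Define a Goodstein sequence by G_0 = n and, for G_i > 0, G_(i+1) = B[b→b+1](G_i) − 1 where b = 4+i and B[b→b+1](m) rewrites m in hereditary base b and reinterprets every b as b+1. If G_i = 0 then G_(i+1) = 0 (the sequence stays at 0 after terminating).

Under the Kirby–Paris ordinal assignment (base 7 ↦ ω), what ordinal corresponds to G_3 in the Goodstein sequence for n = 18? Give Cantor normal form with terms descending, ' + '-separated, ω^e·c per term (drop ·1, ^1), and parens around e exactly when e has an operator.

ω·6 + 6

G_0=18  [base 4] 4^2 + 2  →[4↦5]→  5^2 + 2 = 27  −1 ⇒ G_1=26
G_1=26  [base 5] 5^2 + 1  →[5↦6]→  6^2 + 1 = 37  −1 ⇒ G_2=36
G_2=36  [base 6] 6^2  →[6↦7]→  7^2 = 49  −1 ⇒ G_3=48
G_3=48  [base 7] 6·7 + 6  →[7↦8]→  6·8 + 6 = 54  −1 ⇒ G_4=53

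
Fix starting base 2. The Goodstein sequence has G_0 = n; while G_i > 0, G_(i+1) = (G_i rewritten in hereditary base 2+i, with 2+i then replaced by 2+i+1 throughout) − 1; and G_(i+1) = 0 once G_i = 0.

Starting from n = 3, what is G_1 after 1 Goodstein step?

G_0=3  [base 2] 2 + 1  →[2↦3]→  3 + 1 = 4  −1 ⇒ G_1=3
G_1=3  [base 3] 3  →[3↦4]→  4 = 4  −1 ⇒ G_2=3

3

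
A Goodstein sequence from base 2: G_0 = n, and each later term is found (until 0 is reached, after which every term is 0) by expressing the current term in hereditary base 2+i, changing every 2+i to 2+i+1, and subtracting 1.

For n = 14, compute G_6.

134404971

14 —HB2→ 2^(2 + 1) + 2^2 + 2 —bump→ 3^(3 + 1) + 3^3 + 3 = 111 —(−1)→ 110
110 —HB3→ 3^(3 + 1) + 3^3 + 2 —bump→ 4^(4 + 1) + 4^4 + 2 = 1282 —(−1)→ 1281
1281 —HB4→ 4^(4 + 1) + 4^4 + 1 —bump→ 5^(5 + 1) + 5^5 + 1 = 18751 —(−1)→ 18750
18750 —HB5→ 5^(5 + 1) + 5^5 —bump→ 6^(6 + 1) + 6^6 = 326592 —(−1)→ 326591
326591 —HB6→ 6^(6 + 1) + 5·6^5 + 5·6^4 + 5·6^3 + 5·6^2 + 5·6 + 5 —bump→ 7^(7 + 1) + 5·7^5 + 5·7^4 + 5·7^3 + 5·7^2 + 5·7 + 5 = 5862841 —(−1)→ 5862840
5862840 —HB7→ 7^(7 + 1) + 5·7^5 + 5·7^4 + 5·7^3 + 5·7^2 + 5·7 + 4 —bump→ 8^(8 + 1) + 5·8^5 + 5·8^4 + 5·8^3 + 5·8^2 + 5·8 + 4 = 134404972 —(−1)→ 134404971
134404971 —HB8→ 8^(8 + 1) + 5·8^5 + 5·8^4 + 5·8^3 + 5·8^2 + 5·8 + 3 —bump→ 9^(9 + 1) + 5·9^5 + 5·9^4 + 5·9^3 + 5·9^2 + 5·9 + 3 = 3487116549 —(−1)→ 3487116548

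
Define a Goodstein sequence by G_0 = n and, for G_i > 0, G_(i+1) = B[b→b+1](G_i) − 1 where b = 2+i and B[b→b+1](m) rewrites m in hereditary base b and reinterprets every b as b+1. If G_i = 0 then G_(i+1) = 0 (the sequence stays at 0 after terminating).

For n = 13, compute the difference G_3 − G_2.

14813

step 0: 13 = 2^(2 + 1) + 2^2 + 1; sub 3 for 2: 3^(3 + 1) + 3^3 + 1; = 109; G_1 = 109−1 = 108
step 1: 108 = 3^(3 + 1) + 3^3; sub 4 for 3: 4^(4 + 1) + 4^4; = 1280; G_2 = 1280−1 = 1279
step 2: 1279 = 4^(4 + 1) + 3·4^3 + 3·4^2 + 3·4 + 3; sub 5 for 4: 5^(5 + 1) + 3·5^3 + 3·5^2 + 3·5 + 3; = 16093; G_3 = 16093−1 = 16092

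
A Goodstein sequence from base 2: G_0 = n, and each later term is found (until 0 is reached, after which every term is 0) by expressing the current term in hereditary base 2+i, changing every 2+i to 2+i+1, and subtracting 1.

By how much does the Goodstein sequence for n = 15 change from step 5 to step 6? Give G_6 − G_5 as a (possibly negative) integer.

base 2: 15 = 2^(2 + 1) + 2^2 + 2 + 1; at 3: 3^(3 + 1) + 3^3 + 3 + 1 = 112; next = 111
base 3: 111 = 3^(3 + 1) + 3^3 + 3; at 4: 4^(4 + 1) + 4^4 + 4 = 1284; next = 1283
base 4: 1283 = 4^(4 + 1) + 4^4 + 3; at 5: 5^(5 + 1) + 5^5 + 3 = 18753; next = 18752
base 5: 18752 = 5^(5 + 1) + 5^5 + 2; at 6: 6^(6 + 1) + 6^6 + 2 = 326594; next = 326593
base 6: 326593 = 6^(6 + 1) + 6^6 + 1; at 7: 7^(7 + 1) + 7^7 + 1 = 6588345; next = 6588344
base 7: 6588344 = 7^(7 + 1) + 7^7; at 8: 8^(8 + 1) + 8^8 = 150994944; next = 150994943

144406599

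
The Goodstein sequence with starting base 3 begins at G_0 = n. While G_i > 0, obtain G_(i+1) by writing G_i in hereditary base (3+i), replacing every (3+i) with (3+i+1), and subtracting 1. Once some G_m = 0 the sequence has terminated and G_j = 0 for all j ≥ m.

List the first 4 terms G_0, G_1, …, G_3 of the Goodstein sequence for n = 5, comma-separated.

5, 5, 5, 5

G_0 = 5. HB_3(5) = 3 + 2. Bump = 6. G_1 = 5.
G_1 = 5. HB_4(5) = 4 + 1. Bump = 6. G_2 = 5.
G_2 = 5. HB_5(5) = 5. Bump = 6. G_3 = 5.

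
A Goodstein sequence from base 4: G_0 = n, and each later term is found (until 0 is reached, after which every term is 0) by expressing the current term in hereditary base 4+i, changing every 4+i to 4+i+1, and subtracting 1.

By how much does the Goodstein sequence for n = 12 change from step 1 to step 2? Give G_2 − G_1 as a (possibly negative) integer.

12 —HB4→ 3·4 —bump→ 3·5 = 15 —(−1)→ 14
14 —HB5→ 2·5 + 4 —bump→ 2·6 + 4 = 16 —(−1)→ 15

1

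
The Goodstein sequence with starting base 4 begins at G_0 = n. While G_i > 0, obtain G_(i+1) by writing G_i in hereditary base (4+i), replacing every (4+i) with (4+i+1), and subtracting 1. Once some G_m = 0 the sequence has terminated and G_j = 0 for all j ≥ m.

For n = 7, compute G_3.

7

G_0 = 7. HB_4(7) = 4 + 3. Bump = 8. G_1 = 7.
G_1 = 7. HB_5(7) = 5 + 2. Bump = 8. G_2 = 7.
G_2 = 7. HB_6(7) = 6 + 1. Bump = 8. G_3 = 7.
G_3 = 7. HB_7(7) = 7. Bump = 8. G_4 = 7.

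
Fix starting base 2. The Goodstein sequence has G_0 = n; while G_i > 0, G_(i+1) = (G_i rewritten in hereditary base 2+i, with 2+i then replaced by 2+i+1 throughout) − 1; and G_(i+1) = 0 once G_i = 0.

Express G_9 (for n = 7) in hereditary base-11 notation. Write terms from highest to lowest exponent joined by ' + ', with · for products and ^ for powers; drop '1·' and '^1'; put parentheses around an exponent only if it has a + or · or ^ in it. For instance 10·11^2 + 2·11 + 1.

7·11^7 + 7·11^6 + 7·11^5 + 7·11^4 + 7·11^3 + 7·11^2 + 7·11 + 4

i=0: 7 = 2^2 + 2 + 1 (b=2); 2→3: 3^3 + 3 + 1 = 31; 31−1 = 30
i=1: 30 = 3^3 + 3 (b=3); 3→4: 4^4 + 4 = 260; 260−1 = 259
i=2: 259 = 4^4 + 3 (b=4); 4→5: 5^5 + 3 = 3128; 3128−1 = 3127
i=3: 3127 = 5^5 + 2 (b=5); 5→6: 6^6 + 2 = 46658; 46658−1 = 46657
i=4: 46657 = 6^6 + 1 (b=6); 6→7: 7^7 + 1 = 823544; 823544−1 = 823543
i=5: 823543 = 7^7 (b=7); 7→8: 8^8 = 16777216; 16777216−1 = 16777215
i=6: 16777215 = 7·8^7 + 7·8^6 + 7·8^5 + 7·8^4 + 7·8^3 + 7·8^2 + 7·8 + 7 (b=8); 8→9: 7·9^7 + 7·9^6 + 7·9^5 + 7·9^4 + 7·9^3 + 7·9^2 + 7·9 + 7 = 37665880; 37665880−1 = 37665879
i=7: 37665879 = 7·9^7 + 7·9^6 + 7·9^5 + 7·9^4 + 7·9^3 + 7·9^2 + 7·9 + 6 (b=9); 9→10: 7·10^7 + 7·10^6 + 7·10^5 + 7·10^4 + 7·10^3 + 7·10^2 + 7·10 + 6 = 77777776; 77777776−1 = 77777775
i=8: 77777775 = 7·10^7 + 7·10^6 + 7·10^5 + 7·10^4 + 7·10^3 + 7·10^2 + 7·10 + 5 (b=10); 10→11: 7·11^7 + 7·11^6 + 7·11^5 + 7·11^4 + 7·11^3 + 7·11^2 + 7·11 + 5 = 150051214; 150051214−1 = 150051213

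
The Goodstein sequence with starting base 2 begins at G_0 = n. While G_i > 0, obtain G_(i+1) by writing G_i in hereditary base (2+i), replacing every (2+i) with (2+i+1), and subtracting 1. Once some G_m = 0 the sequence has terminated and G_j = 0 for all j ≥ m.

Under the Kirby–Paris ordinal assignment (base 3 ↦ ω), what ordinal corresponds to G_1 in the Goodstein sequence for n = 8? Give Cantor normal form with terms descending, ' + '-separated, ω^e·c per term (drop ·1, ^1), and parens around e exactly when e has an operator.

ω^ω·2 + ω^2·2 + ω·2 + 2

G_0 = 8. HB_2(8) = 2^(2 + 1). Bump = 81. G_1 = 80.
G_1 = 80. HB_3(80) = 2·3^3 + 2·3^2 + 2·3 + 2. Bump = 554. G_2 = 553.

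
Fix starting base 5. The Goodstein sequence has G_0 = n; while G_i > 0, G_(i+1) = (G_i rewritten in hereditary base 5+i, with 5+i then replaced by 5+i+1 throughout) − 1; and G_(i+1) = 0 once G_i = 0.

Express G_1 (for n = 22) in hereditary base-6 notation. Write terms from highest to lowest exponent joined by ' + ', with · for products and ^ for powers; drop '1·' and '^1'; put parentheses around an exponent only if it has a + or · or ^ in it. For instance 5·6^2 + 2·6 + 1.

4·6 + 1

base 5: 22 = 4·5 + 2; at 6: 4·6 + 2 = 26; next = 25
base 6: 25 = 4·6 + 1; at 7: 4·7 + 1 = 29; next = 28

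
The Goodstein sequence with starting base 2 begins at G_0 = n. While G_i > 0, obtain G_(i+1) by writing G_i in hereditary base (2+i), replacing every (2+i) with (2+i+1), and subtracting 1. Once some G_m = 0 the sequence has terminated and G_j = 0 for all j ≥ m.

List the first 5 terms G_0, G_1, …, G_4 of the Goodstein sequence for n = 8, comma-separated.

[0] 8 ≡ 2^(2 + 1) (base 2). Lift 3: 81. −1: 80.
[1] 80 ≡ 2·3^3 + 2·3^2 + 2·3 + 2 (base 3). Lift 4: 554. −1: 553.
[2] 553 ≡ 2·4^4 + 2·4^2 + 2·4 + 1 (base 4). Lift 5: 6311. −1: 6310.
[3] 6310 ≡ 2·5^5 + 2·5^2 + 2·5 (base 5). Lift 6: 93396. −1: 93395.

8, 80, 553, 6310, 93395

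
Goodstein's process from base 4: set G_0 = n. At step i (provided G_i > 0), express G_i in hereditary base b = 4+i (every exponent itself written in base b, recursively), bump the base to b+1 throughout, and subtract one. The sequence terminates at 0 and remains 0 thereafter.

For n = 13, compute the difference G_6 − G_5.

1

[0] 13 ≡ 3·4 + 1 (base 4). Lift 5: 16. −1: 15.
[1] 15 ≡ 3·5 (base 5). Lift 6: 18. −1: 17.
[2] 17 ≡ 2·6 + 5 (base 6). Lift 7: 19. −1: 18.
[3] 18 ≡ 2·7 + 4 (base 7). Lift 8: 20. −1: 19.
[4] 19 ≡ 2·8 + 3 (base 8). Lift 9: 21. −1: 20.
[5] 20 ≡ 2·9 + 2 (base 9). Lift 10: 22. −1: 21.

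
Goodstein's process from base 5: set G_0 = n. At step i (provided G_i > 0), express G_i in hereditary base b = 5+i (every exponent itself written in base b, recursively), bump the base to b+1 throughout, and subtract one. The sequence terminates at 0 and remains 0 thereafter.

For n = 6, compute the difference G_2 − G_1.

(0) 6|_5 = 5 + 1 ↦ 6 + 1|_6 = 7 ⇒ 6
(1) 6|_6 = 6 ↦ 7|_7 = 7 ⇒ 6

0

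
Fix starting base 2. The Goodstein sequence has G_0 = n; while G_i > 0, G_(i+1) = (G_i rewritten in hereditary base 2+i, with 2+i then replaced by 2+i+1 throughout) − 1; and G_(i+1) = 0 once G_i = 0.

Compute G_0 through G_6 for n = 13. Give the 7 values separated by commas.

G_0=13  [base 2] 2^(2 + 1) + 2^2 + 1  →[2↦3]→  3^(3 + 1) + 3^3 + 1 = 109  −1 ⇒ G_1=108
G_1=108  [base 3] 3^(3 + 1) + 3^3  →[3↦4]→  4^(4 + 1) + 4^4 = 1280  −1 ⇒ G_2=1279
G_2=1279  [base 4] 4^(4 + 1) + 3·4^3 + 3·4^2 + 3·4 + 3  →[4↦5]→  5^(5 + 1) + 3·5^3 + 3·5^2 + 3·5 + 3 = 16093  −1 ⇒ G_3=16092
G_3=16092  [base 5] 5^(5 + 1) + 3·5^3 + 3·5^2 + 3·5 + 2  →[5↦6]→  6^(6 + 1) + 3·6^3 + 3·6^2 + 3·6 + 2 = 280712  −1 ⇒ G_4=280711
G_4=280711  [base 6] 6^(6 + 1) + 3·6^3 + 3·6^2 + 3·6 + 1  →[6↦7]→  7^(7 + 1) + 3·7^3 + 3·7^2 + 3·7 + 1 = 5765999  −1 ⇒ G_5=5765998
G_5=5765998  [base 7] 7^(7 + 1) + 3·7^3 + 3·7^2 + 3·7  →[7↦8]→  8^(8 + 1) + 3·8^3 + 3·8^2 + 3·8 = 134219480  −1 ⇒ G_6=134219479

13, 108, 1279, 16092, 280711, 5765998, 134219479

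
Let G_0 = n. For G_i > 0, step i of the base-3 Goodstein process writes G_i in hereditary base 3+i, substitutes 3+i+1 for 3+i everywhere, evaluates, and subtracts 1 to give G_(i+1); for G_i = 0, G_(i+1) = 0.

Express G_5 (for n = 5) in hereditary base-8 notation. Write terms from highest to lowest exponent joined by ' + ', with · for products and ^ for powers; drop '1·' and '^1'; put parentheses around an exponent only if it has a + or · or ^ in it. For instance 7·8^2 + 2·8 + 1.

step 0: 5 = 3 + 2; sub 4 for 3: 4 + 2; = 6; G_1 = 6−1 = 5
step 1: 5 = 4 + 1; sub 5 for 4: 5 + 1; = 6; G_2 = 6−1 = 5
step 2: 5 = 5; sub 6 for 5: 6; = 6; G_3 = 6−1 = 5
step 3: 5 = 5; sub 7 for 6: 5; = 5; G_4 = 5−1 = 4
step 4: 4 = 4; sub 8 for 7: 4; = 4; G_5 = 4−1 = 3
step 5: 3 = 3; sub 9 for 8: 3; = 3; G_6 = 3−1 = 2

3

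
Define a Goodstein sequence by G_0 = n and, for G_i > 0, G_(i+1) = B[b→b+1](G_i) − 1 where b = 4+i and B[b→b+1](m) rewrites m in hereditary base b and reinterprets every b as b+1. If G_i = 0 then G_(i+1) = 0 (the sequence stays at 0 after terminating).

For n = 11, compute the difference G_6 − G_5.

step 0: 11 = 2·4 + 3; sub 5 for 4: 2·5 + 3; = 13; G_1 = 13−1 = 12
step 1: 12 = 2·5 + 2; sub 6 for 5: 2·6 + 2; = 14; G_2 = 14−1 = 13
step 2: 13 = 2·6 + 1; sub 7 for 6: 2·7 + 1; = 15; G_3 = 15−1 = 14
step 3: 14 = 2·7; sub 8 for 7: 2·8; = 16; G_4 = 16−1 = 15
step 4: 15 = 8 + 7; sub 9 for 8: 9 + 7; = 16; G_5 = 16−1 = 15
step 5: 15 = 9 + 6; sub 10 for 9: 10 + 6; = 16; G_6 = 16−1 = 15

0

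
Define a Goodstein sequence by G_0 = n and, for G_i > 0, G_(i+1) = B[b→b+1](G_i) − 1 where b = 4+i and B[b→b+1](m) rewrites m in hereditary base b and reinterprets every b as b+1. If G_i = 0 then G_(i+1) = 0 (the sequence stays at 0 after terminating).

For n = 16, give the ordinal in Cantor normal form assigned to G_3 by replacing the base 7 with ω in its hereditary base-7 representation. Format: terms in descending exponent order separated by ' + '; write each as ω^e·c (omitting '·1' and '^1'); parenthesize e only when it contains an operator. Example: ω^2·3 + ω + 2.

i=0: 16 = 4^2 (b=4); 4→5: 5^2 = 25; 25−1 = 24
i=1: 24 = 4·5 + 4 (b=5); 5→6: 4·6 + 4 = 28; 28−1 = 27
i=2: 27 = 4·6 + 3 (b=6); 6→7: 4·7 + 3 = 31; 31−1 = 30
i=3: 30 = 4·7 + 2 (b=7); 7→8: 4·8 + 2 = 34; 34−1 = 33

ω·4 + 2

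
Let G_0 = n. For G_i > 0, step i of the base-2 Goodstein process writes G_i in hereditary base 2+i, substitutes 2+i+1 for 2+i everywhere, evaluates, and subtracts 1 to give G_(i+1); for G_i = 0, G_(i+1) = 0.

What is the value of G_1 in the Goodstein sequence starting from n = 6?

29

6 —HB2→ 2^2 + 2 —bump→ 3^3 + 3 = 30 —(−1)→ 29
29 —HB3→ 3^3 + 2 —bump→ 4^4 + 2 = 258 —(−1)→ 257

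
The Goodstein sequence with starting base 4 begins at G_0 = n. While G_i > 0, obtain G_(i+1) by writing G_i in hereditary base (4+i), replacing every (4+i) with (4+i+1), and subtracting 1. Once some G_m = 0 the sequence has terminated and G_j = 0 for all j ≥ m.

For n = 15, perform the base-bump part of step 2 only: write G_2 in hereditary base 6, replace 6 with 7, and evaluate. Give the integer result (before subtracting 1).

22

G_0=15  [base 4] 3·4 + 3  →[4↦5]→  3·5 + 3 = 18  −1 ⇒ G_1=17
G_1=17  [base 5] 3·5 + 2  →[5↦6]→  3·6 + 2 = 20  −1 ⇒ G_2=19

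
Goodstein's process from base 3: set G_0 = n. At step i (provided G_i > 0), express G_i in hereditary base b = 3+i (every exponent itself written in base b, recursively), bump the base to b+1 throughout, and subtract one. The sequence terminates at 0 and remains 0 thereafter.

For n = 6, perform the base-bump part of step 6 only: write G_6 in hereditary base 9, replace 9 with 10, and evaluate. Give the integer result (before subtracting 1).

i=0: 6 = 2·3 (b=3); 3→4: 2·4 = 8; 8−1 = 7
i=1: 7 = 4 + 3 (b=4); 4→5: 5 + 3 = 8; 8−1 = 7
i=2: 7 = 5 + 2 (b=5); 5→6: 6 + 2 = 8; 8−1 = 7
i=3: 7 = 6 + 1 (b=6); 6→7: 7 + 1 = 8; 8−1 = 7
i=4: 7 = 7 (b=7); 7→8: 8 = 8; 8−1 = 7
i=5: 7 = 7 (b=8); 8→9: 7 = 7; 7−1 = 6
i=6: 6 = 6 (b=9); 9→10: 6 = 6; 6−1 = 5

6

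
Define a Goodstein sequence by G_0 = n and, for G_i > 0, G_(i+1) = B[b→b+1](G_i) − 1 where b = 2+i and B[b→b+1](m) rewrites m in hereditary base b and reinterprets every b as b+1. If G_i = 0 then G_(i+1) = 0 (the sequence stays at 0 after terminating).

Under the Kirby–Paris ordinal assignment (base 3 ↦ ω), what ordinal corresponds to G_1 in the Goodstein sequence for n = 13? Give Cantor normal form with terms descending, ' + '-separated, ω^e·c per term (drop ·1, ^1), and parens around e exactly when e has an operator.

ω^(ω + 1) + ω^ω

13 —HB2→ 2^(2 + 1) + 2^2 + 1 —bump→ 3^(3 + 1) + 3^3 + 1 = 109 —(−1)→ 108
108 —HB3→ 3^(3 + 1) + 3^3 —bump→ 4^(4 + 1) + 4^4 = 1280 —(−1)→ 1279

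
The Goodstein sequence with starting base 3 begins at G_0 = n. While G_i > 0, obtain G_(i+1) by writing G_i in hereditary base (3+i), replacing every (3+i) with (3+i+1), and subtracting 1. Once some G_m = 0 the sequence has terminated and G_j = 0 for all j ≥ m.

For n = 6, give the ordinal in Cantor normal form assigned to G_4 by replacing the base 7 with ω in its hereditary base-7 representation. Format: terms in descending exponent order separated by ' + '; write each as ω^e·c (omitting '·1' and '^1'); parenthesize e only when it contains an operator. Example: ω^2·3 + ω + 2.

G_0=6  [base 3] 2·3  →[3↦4]→  2·4 = 8  −1 ⇒ G_1=7
G_1=7  [base 4] 4 + 3  →[4↦5]→  5 + 3 = 8  −1 ⇒ G_2=7
G_2=7  [base 5] 5 + 2  →[5↦6]→  6 + 2 = 8  −1 ⇒ G_3=7
G_3=7  [base 6] 6 + 1  →[6↦7]→  7 + 1 = 8  −1 ⇒ G_4=7
G_4=7  [base 7] 7  →[7↦8]→  8 = 8  −1 ⇒ G_5=7

ω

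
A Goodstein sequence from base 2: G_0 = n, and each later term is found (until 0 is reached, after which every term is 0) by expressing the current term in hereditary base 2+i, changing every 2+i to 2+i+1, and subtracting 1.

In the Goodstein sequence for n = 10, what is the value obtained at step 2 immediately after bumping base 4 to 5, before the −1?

15626

i=0: 10 = 2^(2 + 1) + 2 (b=2); 2→3: 3^(3 + 1) + 3 = 84; 84−1 = 83
i=1: 83 = 3^(3 + 1) + 2 (b=3); 3→4: 4^(4 + 1) + 2 = 1026; 1026−1 = 1025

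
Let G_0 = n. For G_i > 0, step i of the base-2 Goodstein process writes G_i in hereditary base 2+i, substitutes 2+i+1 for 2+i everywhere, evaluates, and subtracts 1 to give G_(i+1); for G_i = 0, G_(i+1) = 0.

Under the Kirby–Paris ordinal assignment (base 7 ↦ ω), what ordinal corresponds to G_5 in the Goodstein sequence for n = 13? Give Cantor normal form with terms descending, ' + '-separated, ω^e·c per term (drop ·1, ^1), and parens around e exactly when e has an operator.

i=0: 13 = 2^(2 + 1) + 2^2 + 1 (b=2); 2→3: 3^(3 + 1) + 3^3 + 1 = 109; 109−1 = 108
i=1: 108 = 3^(3 + 1) + 3^3 (b=3); 3→4: 4^(4 + 1) + 4^4 = 1280; 1280−1 = 1279
i=2: 1279 = 4^(4 + 1) + 3·4^3 + 3·4^2 + 3·4 + 3 (b=4); 4→5: 5^(5 + 1) + 3·5^3 + 3·5^2 + 3·5 + 3 = 16093; 16093−1 = 16092
i=3: 16092 = 5^(5 + 1) + 3·5^3 + 3·5^2 + 3·5 + 2 (b=5); 5→6: 6^(6 + 1) + 3·6^3 + 3·6^2 + 3·6 + 2 = 280712; 280712−1 = 280711
i=4: 280711 = 6^(6 + 1) + 3·6^3 + 3·6^2 + 3·6 + 1 (b=6); 6→7: 7^(7 + 1) + 3·7^3 + 3·7^2 + 3·7 + 1 = 5765999; 5765999−1 = 5765998
i=5: 5765998 = 7^(7 + 1) + 3·7^3 + 3·7^2 + 3·7 (b=7); 7→8: 8^(8 + 1) + 3·8^3 + 3·8^2 + 3·8 = 134219480; 134219480−1 = 134219479

ω^(ω + 1) + ω^3·3 + ω^2·3 + ω·3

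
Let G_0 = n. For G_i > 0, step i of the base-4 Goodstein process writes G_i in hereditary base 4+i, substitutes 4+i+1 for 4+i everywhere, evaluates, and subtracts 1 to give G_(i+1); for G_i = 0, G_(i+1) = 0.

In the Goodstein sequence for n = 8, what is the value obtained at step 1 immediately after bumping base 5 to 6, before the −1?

10

i=0: 8 = 2·4 (b=4); 4→5: 2·5 = 10; 10−1 = 9
i=1: 9 = 5 + 4 (b=5); 5→6: 6 + 4 = 10; 10−1 = 9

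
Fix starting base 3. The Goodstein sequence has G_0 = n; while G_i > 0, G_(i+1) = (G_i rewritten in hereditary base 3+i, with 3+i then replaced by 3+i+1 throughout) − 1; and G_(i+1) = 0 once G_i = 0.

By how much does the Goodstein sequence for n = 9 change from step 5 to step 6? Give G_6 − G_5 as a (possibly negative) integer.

1

[0] 9 ≡ 3^2 (base 3). Lift 4: 16. −1: 15.
[1] 15 ≡ 3·4 + 3 (base 4). Lift 5: 18. −1: 17.
[2] 17 ≡ 3·5 + 2 (base 5). Lift 6: 20. −1: 19.
[3] 19 ≡ 3·6 + 1 (base 6). Lift 7: 22. −1: 21.
[4] 21 ≡ 3·7 (base 7). Lift 8: 24. −1: 23.
[5] 23 ≡ 2·8 + 7 (base 8). Lift 9: 25. −1: 24.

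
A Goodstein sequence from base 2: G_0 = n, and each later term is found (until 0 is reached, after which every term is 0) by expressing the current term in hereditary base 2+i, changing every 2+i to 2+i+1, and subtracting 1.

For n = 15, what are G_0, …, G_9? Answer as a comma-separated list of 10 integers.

G_0=15  [base 2] 2^(2 + 1) + 2^2 + 2 + 1  →[2↦3]→  3^(3 + 1) + 3^3 + 3 + 1 = 112  −1 ⇒ G_1=111
G_1=111  [base 3] 3^(3 + 1) + 3^3 + 3  →[3↦4]→  4^(4 + 1) + 4^4 + 4 = 1284  −1 ⇒ G_2=1283
G_2=1283  [base 4] 4^(4 + 1) + 4^4 + 3  →[4↦5]→  5^(5 + 1) + 5^5 + 3 = 18753  −1 ⇒ G_3=18752
G_3=18752  [base 5] 5^(5 + 1) + 5^5 + 2  →[5↦6]→  6^(6 + 1) + 6^6 + 2 = 326594  −1 ⇒ G_4=326593
G_4=326593  [base 6] 6^(6 + 1) + 6^6 + 1  →[6↦7]→  7^(7 + 1) + 7^7 + 1 = 6588345  −1 ⇒ G_5=6588344
G_5=6588344  [base 7] 7^(7 + 1) + 7^7  →[7↦8]→  8^(8 + 1) + 8^8 = 150994944  −1 ⇒ G_6=150994943
G_6=150994943  [base 8] 8^(8 + 1) + 7·8^7 + 7·8^6 + 7·8^5 + 7·8^4 + 7·8^3 + 7·8^2 + 7·8 + 7  →[8↦9]→  9^(9 + 1) + 7·9^7 + 7·9^6 + 7·9^5 + 7·9^4 + 7·9^3 + 7·9^2 + 7·9 + 7 = 3524450281  −1 ⇒ G_7=3524450280
G_7=3524450280  [base 9] 9^(9 + 1) + 7·9^7 + 7·9^6 + 7·9^5 + 7·9^4 + 7·9^3 + 7·9^2 + 7·9 + 6  →[9↦10]→  10^(10 + 1) + 7·10^7 + 7·10^6 + 7·10^5 + 7·10^4 + 7·10^3 + 7·10^2 + 7·10 + 6 = 100077777776  −1 ⇒ G_8=100077777775
G_8=100077777775  [base 10] 10^(10 + 1) + 7·10^7 + 7·10^6 + 7·10^5 + 7·10^4 + 7·10^3 + 7·10^2 + 7·10 + 5  →[10↦11]→  11^(11 + 1) + 7·11^7 + 7·11^6 + 7·11^5 + 7·11^4 + 7·11^3 + 7·11^2 + 7·11 + 5 = 3138578427935  −1 ⇒ G_9=3138578427934

15, 111, 1283, 18752, 326593, 6588344, 150994943, 3524450280, 100077777775, 3138578427934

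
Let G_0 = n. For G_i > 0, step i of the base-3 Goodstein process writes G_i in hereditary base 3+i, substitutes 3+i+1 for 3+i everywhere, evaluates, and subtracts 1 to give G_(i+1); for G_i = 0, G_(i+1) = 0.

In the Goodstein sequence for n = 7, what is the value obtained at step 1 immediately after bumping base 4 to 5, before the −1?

10

[0] 7 ≡ 2·3 + 1 (base 3). Lift 4: 9. −1: 8.
[1] 8 ≡ 2·4 (base 4). Lift 5: 10. −1: 9.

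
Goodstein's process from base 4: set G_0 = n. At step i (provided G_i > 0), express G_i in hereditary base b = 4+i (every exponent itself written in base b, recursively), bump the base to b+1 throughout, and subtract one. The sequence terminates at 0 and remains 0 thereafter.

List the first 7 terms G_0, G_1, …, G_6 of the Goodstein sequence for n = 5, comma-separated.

5, 5, 5, 4, 3, 2, 1

(0) 5|_4 = 4 + 1 ↦ 5 + 1|_5 = 6 ⇒ 5
(1) 5|_5 = 5 ↦ 6|_6 = 6 ⇒ 5
(2) 5|_6 = 5 ↦ 5|_7 = 5 ⇒ 4
(3) 4|_7 = 4 ↦ 4|_8 = 4 ⇒ 3
(4) 3|_8 = 3 ↦ 3|_9 = 3 ⇒ 2
(5) 2|_9 = 2 ↦ 2|_10 = 2 ⇒ 1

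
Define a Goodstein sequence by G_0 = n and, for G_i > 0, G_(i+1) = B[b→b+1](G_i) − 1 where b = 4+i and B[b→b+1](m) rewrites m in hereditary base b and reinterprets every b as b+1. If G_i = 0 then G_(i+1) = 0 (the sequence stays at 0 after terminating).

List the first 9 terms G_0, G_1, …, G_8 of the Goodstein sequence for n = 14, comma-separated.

G_0 = 14. HB_4(14) = 3·4 + 2. Bump = 17. G_1 = 16.
G_1 = 16. HB_5(16) = 3·5 + 1. Bump = 19. G_2 = 18.
G_2 = 18. HB_6(18) = 3·6. Bump = 21. G_3 = 20.
G_3 = 20. HB_7(20) = 2·7 + 6. Bump = 22. G_4 = 21.
G_4 = 21. HB_8(21) = 2·8 + 5. Bump = 23. G_5 = 22.
G_5 = 22. HB_9(22) = 2·9 + 4. Bump = 24. G_6 = 23.
G_6 = 23. HB_10(23) = 2·10 + 3. Bump = 25. G_7 = 24.
G_7 = 24. HB_11(24) = 2·11 + 2. Bump = 26. G_8 = 25.

14, 16, 18, 20, 21, 22, 23, 24, 25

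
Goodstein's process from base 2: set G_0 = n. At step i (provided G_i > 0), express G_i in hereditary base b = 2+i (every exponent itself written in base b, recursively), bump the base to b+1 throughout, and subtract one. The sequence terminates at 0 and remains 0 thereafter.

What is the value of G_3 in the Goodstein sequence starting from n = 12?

G_0 = 12. HB_2(12) = 2^(2 + 1) + 2^2. Bump = 108. G_1 = 107.
G_1 = 107. HB_3(107) = 3^(3 + 1) + 2·3^2 + 2·3 + 2. Bump = 1066. G_2 = 1065.
G_2 = 1065. HB_4(1065) = 4^(4 + 1) + 2·4^2 + 2·4 + 1. Bump = 15686. G_3 = 15685.
G_3 = 15685. HB_5(15685) = 5^(5 + 1) + 2·5^2 + 2·5. Bump = 280020. G_4 = 280019.

15685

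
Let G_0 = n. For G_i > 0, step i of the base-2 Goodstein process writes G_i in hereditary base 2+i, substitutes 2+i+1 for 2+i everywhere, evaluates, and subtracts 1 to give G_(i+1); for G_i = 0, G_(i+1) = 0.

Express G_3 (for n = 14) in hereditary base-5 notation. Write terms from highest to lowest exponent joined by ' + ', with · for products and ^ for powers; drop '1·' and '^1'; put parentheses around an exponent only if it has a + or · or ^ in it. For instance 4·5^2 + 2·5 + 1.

5^(5 + 1) + 5^5

base 2: 14 = 2^(2 + 1) + 2^2 + 2; at 3: 3^(3 + 1) + 3^3 + 3 = 111; next = 110
base 3: 110 = 3^(3 + 1) + 3^3 + 2; at 4: 4^(4 + 1) + 4^4 + 2 = 1282; next = 1281
base 4: 1281 = 4^(4 + 1) + 4^4 + 1; at 5: 5^(5 + 1) + 5^5 + 1 = 18751; next = 18750
base 5: 18750 = 5^(5 + 1) + 5^5; at 6: 6^(6 + 1) + 6^6 = 326592; next = 326591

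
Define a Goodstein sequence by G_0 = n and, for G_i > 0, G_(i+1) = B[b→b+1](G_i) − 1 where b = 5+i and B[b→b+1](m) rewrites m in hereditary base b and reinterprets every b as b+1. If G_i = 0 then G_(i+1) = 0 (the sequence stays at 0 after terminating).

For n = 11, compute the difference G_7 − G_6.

step 0: 11 = 2·5 + 1; sub 6 for 5: 2·6 + 1; = 13; G_1 = 13−1 = 12
step 1: 12 = 2·6; sub 7 for 6: 2·7; = 14; G_2 = 14−1 = 13
step 2: 13 = 7 + 6; sub 8 for 7: 8 + 6; = 14; G_3 = 14−1 = 13
step 3: 13 = 8 + 5; sub 9 for 8: 9 + 5; = 14; G_4 = 14−1 = 13
step 4: 13 = 9 + 4; sub 10 for 9: 10 + 4; = 14; G_5 = 14−1 = 13
step 5: 13 = 10 + 3; sub 11 for 10: 11 + 3; = 14; G_6 = 14−1 = 13
step 6: 13 = 11 + 2; sub 12 for 11: 12 + 2; = 14; G_7 = 14−1 = 13

0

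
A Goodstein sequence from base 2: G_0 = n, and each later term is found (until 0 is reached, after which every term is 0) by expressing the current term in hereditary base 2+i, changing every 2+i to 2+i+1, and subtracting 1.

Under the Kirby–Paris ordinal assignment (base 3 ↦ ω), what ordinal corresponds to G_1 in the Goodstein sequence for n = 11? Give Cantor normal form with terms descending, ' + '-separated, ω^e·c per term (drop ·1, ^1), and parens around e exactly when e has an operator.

ω^(ω + 1) + ω

[0] 11 ≡ 2^(2 + 1) + 2 + 1 (base 2). Lift 3: 85. −1: 84.
[1] 84 ≡ 3^(3 + 1) + 3 (base 3). Lift 4: 1028. −1: 1027.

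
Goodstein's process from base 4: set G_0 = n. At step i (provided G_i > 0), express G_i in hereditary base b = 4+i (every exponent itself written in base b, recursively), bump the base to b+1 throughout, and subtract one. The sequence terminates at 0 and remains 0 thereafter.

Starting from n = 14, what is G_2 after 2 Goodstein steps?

[0] 14 ≡ 3·4 + 2 (base 4). Lift 5: 17. −1: 16.
[1] 16 ≡ 3·5 + 1 (base 5). Lift 6: 19. −1: 18.
[2] 18 ≡ 3·6 (base 6). Lift 7: 21. −1: 20.

18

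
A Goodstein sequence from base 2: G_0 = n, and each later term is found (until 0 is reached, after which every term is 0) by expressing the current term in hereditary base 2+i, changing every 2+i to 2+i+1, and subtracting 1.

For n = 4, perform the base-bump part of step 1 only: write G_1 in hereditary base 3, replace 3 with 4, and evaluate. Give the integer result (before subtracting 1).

4 —HB2→ 2^2 —bump→ 3^3 = 27 —(−1)→ 26
26 —HB3→ 2·3^2 + 2·3 + 2 —bump→ 2·4^2 + 2·4 + 2 = 42 —(−1)→ 41

42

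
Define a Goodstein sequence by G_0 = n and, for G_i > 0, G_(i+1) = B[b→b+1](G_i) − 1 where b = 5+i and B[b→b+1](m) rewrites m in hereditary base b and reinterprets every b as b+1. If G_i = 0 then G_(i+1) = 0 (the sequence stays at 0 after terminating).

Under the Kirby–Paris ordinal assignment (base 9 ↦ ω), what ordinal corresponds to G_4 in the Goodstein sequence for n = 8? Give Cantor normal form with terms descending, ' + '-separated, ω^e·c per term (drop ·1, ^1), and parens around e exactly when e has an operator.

G_0 = 8. HB_5(8) = 5 + 3. Bump = 9. G_1 = 8.
G_1 = 8. HB_6(8) = 6 + 2. Bump = 9. G_2 = 8.
G_2 = 8. HB_7(8) = 7 + 1. Bump = 9. G_3 = 8.
G_3 = 8. HB_8(8) = 8. Bump = 9. G_4 = 8.

8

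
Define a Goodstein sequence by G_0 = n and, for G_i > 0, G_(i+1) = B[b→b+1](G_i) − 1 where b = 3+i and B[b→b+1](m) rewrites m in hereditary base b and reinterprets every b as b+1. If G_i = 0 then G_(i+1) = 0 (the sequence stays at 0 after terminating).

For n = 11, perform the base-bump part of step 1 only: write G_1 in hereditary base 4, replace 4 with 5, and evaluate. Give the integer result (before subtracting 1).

26

G_0=11  [base 3] 3^2 + 2  →[3↦4]→  4^2 + 2 = 18  −1 ⇒ G_1=17
G_1=17  [base 4] 4^2 + 1  →[4↦5]→  5^2 + 1 = 26  −1 ⇒ G_2=25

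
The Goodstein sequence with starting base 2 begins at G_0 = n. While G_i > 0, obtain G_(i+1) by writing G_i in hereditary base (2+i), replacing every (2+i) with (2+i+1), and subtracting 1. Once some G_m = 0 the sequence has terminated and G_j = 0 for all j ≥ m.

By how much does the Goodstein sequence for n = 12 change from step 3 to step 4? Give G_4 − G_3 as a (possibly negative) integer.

(0) 12|_2 = 2^(2 + 1) + 2^2 ↦ 3^(3 + 1) + 3^3|_3 = 108 ⇒ 107
(1) 107|_3 = 3^(3 + 1) + 2·3^2 + 2·3 + 2 ↦ 4^(4 + 1) + 2·4^2 + 2·4 + 2|_4 = 1066 ⇒ 1065
(2) 1065|_4 = 4^(4 + 1) + 2·4^2 + 2·4 + 1 ↦ 5^(5 + 1) + 2·5^2 + 2·5 + 1|_5 = 15686 ⇒ 15685
(3) 15685|_5 = 5^(5 + 1) + 2·5^2 + 2·5 ↦ 6^(6 + 1) + 2·6^2 + 2·6|_6 = 280020 ⇒ 280019

264334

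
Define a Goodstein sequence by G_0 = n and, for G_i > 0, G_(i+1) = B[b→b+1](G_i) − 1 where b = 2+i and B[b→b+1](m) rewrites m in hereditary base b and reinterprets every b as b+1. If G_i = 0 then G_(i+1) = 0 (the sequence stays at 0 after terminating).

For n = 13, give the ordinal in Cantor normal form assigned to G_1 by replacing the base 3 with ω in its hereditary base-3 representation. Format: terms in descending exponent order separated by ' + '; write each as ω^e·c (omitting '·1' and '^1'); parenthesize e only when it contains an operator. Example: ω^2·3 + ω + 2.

i=0: 13 = 2^(2 + 1) + 2^2 + 1 (b=2); 2→3: 3^(3 + 1) + 3^3 + 1 = 109; 109−1 = 108
i=1: 108 = 3^(3 + 1) + 3^3 (b=3); 3→4: 4^(4 + 1) + 4^4 = 1280; 1280−1 = 1279

ω^(ω + 1) + ω^ω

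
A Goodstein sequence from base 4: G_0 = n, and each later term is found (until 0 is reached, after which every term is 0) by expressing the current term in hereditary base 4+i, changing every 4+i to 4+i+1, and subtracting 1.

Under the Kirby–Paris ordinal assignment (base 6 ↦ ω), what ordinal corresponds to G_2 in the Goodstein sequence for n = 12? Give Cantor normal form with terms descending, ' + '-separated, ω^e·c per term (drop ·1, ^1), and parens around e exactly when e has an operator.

(0) 12|_4 = 3·4 ↦ 3·5|_5 = 15 ⇒ 14
(1) 14|_5 = 2·5 + 4 ↦ 2·6 + 4|_6 = 16 ⇒ 15
(2) 15|_6 = 2·6 + 3 ↦ 2·7 + 3|_7 = 17 ⇒ 16

ω·2 + 3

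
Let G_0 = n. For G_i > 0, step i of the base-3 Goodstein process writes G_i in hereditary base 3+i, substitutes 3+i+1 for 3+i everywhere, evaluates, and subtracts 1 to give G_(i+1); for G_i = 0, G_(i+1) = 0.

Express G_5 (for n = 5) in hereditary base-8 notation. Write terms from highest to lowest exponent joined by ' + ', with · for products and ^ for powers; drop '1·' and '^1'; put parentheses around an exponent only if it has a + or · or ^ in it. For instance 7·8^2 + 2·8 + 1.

3

step 0: 5 = 3 + 2; sub 4 for 3: 4 + 2; = 6; G_1 = 6−1 = 5
step 1: 5 = 4 + 1; sub 5 for 4: 5 + 1; = 6; G_2 = 6−1 = 5
step 2: 5 = 5; sub 6 for 5: 6; = 6; G_3 = 6−1 = 5
step 3: 5 = 5; sub 7 for 6: 5; = 5; G_4 = 5−1 = 4
step 4: 4 = 4; sub 8 for 7: 4; = 4; G_5 = 4−1 = 3
step 5: 3 = 3; sub 9 for 8: 3; = 3; G_6 = 3−1 = 2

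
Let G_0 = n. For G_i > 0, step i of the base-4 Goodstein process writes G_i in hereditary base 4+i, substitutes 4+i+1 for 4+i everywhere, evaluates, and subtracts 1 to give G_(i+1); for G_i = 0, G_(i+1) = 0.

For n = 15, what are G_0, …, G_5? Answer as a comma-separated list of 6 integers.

step 0: 15 = 3·4 + 3; sub 5 for 4: 3·5 + 3; = 18; G_1 = 18−1 = 17
step 1: 17 = 3·5 + 2; sub 6 for 5: 3·6 + 2; = 20; G_2 = 20−1 = 19
step 2: 19 = 3·6 + 1; sub 7 for 6: 3·7 + 1; = 22; G_3 = 22−1 = 21
step 3: 21 = 3·7; sub 8 for 7: 3·8; = 24; G_4 = 24−1 = 23
step 4: 23 = 2·8 + 7; sub 9 for 8: 2·9 + 7; = 25; G_5 = 25−1 = 24

15, 17, 19, 21, 23, 24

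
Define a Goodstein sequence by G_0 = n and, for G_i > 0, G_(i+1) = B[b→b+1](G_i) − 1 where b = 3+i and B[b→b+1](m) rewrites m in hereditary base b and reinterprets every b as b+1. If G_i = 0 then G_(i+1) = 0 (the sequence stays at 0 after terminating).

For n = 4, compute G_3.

3

[0] 4 ≡ 3 + 1 (base 3). Lift 4: 5. −1: 4.
[1] 4 ≡ 4 (base 4). Lift 5: 5. −1: 4.
[2] 4 ≡ 4 (base 5). Lift 6: 4. −1: 3.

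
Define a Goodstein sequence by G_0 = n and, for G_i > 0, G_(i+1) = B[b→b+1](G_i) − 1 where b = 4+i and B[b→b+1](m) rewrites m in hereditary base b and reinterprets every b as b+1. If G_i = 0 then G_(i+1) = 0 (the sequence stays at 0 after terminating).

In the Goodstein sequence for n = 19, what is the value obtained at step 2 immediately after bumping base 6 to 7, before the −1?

50

G_0=19  [base 4] 4^2 + 3  →[4↦5]→  5^2 + 3 = 28  −1 ⇒ G_1=27
G_1=27  [base 5] 5^2 + 2  →[5↦6]→  6^2 + 2 = 38  −1 ⇒ G_2=37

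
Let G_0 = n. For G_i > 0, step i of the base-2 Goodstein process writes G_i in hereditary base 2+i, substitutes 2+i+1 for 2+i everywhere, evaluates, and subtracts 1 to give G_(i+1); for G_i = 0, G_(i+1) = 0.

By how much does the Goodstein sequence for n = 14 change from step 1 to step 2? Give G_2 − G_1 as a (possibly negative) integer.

base 2: 14 = 2^(2 + 1) + 2^2 + 2; at 3: 3^(3 + 1) + 3^3 + 3 = 111; next = 110
base 3: 110 = 3^(3 + 1) + 3^3 + 2; at 4: 4^(4 + 1) + 4^4 + 2 = 1282; next = 1281

1171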